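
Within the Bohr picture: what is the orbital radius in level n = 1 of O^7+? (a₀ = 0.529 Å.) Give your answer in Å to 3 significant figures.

r_n = n²a₀/Z = 1² × 0.529 / 8
    = 1 × 0.529 / 8 = 0.0661 Å

0.0661 Å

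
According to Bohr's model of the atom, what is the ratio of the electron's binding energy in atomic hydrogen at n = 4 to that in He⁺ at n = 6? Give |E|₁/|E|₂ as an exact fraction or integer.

9/16

|E| ∝ Z^2 · n^-2
|E|₁/|E|₂ = (1/2)^2 · (4/6)^-2 = 9/16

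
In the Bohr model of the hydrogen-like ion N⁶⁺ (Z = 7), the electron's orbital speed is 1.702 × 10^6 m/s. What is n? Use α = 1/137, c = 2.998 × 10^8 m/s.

v_n = Zαc/n ⇒ n = Zαc/v = 7 × 0.007299 × 2.998 × 10^8 / 1.702 × 10^6 ≈ 9.00
n = 9

9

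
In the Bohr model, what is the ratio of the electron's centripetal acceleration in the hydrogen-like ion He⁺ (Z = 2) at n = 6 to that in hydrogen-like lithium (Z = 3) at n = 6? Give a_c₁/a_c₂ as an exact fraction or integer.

a_c ∝ Z^3 · n^-4
a_c₁/a_c₂ = (2/3)^3 · (6/6)^-4 = 8/27

8/27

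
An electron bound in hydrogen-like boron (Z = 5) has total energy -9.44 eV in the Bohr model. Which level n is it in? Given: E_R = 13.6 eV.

6

E_n = −E_R Z²/n² ⇒ n² = E_R Z²/(−E_n) = 13.6 × 5² / 9.44 ≈ 36.02
n = 6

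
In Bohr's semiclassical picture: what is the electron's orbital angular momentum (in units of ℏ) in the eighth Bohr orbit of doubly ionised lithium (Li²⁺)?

L_n = nℏ, so L/ℏ = n = 8.

8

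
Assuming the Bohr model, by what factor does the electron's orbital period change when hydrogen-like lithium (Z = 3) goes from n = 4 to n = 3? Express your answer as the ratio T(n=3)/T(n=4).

T ∝ Z^-2 · n^3; with Z fixed, T ∝ n^3.
T(n=3)/T(n=4) = (3/4)^3 = 27/64

27/64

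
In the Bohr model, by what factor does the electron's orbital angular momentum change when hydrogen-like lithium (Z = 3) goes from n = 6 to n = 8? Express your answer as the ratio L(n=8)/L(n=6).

L = nℏ depends only on n, so L ∝ n.
L(n=8)/L(n=6) = (8/6)^1 = 4/3

4/3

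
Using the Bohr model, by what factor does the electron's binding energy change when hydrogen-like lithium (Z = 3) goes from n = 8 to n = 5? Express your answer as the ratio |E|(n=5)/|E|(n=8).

64/25

|E| ∝ Z^2 · n^-2; with Z fixed, |E| ∝ n^-2.
|E|(n=5)/|E|(n=8) = (5/8)^-2 = 64/25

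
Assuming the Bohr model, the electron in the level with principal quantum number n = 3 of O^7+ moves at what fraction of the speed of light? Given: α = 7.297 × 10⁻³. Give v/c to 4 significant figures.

v_n = Zαc/n, so v/c = Zα/n = 8 × 0.007297 / 3 = 0.01946

0.01946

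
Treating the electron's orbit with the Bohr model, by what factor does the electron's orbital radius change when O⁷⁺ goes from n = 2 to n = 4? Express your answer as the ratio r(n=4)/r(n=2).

4

r ∝ Z^-1 · n^2; with Z fixed, r ∝ n^2.
r(n=4)/r(n=2) = (4/2)^2 = 4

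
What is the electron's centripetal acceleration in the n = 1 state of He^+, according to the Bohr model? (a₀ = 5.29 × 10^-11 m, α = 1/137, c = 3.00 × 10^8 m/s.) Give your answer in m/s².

r = n²a₀/Z = 2.65 × 10^-11 m, v = Zαc/n = 4.38 × 10^6 m/s
a = v²/r = (4.38 × 10^6)² / 2.65 × 10^-11 = 7.25 × 10^23 m/s²

7.25 × 10^23 m/s²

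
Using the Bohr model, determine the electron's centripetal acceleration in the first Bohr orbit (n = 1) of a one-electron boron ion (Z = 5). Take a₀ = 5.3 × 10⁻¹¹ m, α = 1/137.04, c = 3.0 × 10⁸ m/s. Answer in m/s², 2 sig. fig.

r = n²a₀/Z = 1.1 × 10⁻¹¹ m, v = Zαc/n = 1.1 × 10⁷ m/s
a = v²/r = (1.1 × 10⁷)² / 1.1 × 10⁻¹¹ = 1.1 × 10²⁵ m/s²

1.1 × 10²⁵ m/s²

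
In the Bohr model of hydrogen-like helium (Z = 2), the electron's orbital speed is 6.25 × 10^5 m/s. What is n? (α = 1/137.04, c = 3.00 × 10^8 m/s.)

v_n = Zαc/n ⇒ n = Zαc/v = 2 × 0.00730 × 3.00 × 10^8 / 6.25 × 10^5 ≈ 7.01
n = 7

7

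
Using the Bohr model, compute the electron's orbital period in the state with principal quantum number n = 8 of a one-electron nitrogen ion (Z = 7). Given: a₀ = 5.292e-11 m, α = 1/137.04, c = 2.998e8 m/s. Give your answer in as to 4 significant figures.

1588 as

r = n²a₀/Z = 8²·5.292e-11/7 = 4.838e-10 m
v = Zαc/n = 7·0.007297·2.998e8/8 = 1.914e6 m/s
T = 2πr/v = 1.588e-15 s = 1588 as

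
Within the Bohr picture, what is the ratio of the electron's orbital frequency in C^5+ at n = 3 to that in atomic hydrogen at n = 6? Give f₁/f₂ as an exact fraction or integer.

f ∝ Z^2 · n^-3
f₁/f₂ = (6/1)^2 · (3/6)^-3 = 288

288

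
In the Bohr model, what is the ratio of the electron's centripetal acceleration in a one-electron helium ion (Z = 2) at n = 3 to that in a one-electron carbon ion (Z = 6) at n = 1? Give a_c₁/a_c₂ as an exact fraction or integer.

a_c ∝ Z^3 · n^-4
a_c₁/a_c₂ = (2/6)^3 · (3/1)^-4 = 1/2187

1/2187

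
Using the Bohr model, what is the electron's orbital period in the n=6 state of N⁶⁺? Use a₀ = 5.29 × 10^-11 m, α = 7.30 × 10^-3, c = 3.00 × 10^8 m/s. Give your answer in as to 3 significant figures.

r = n²a₀/Z = 6²·5.29 × 10^-11/7 = 2.72 × 10^-10 m
v = Zαc/n = 7·0.00730·3.00 × 10^8/6 = 2.56 × 10^6 m/s
T = 2πr/v = 6.69 × 10^-16 s = 669 as

669 as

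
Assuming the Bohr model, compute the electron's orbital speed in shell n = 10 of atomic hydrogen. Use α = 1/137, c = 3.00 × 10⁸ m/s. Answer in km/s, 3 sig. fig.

v_n = Zαc/n = 1 × 0.00730 × 3.00 × 10⁸ / 10
    = 219 km/s

219 km/s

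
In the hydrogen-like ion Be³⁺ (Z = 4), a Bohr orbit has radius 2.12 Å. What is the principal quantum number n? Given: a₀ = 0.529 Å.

r_n = n²a₀/Z ⇒ n² = rZ/a₀ = 2.12 × 4 / 0.529 ≈ 16.03
n = 4

4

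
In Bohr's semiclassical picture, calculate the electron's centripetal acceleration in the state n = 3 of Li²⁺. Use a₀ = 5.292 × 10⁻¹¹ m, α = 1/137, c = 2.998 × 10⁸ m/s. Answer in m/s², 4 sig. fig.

3.016 × 10²² m/s²

r = n²a₀/Z = 1.588 × 10⁻¹⁰ m, v = Zαc/n = 2.188 × 10⁶ m/s
a = v²/r = (2.188 × 10⁶)² / 1.588 × 10⁻¹⁰ = 3.016 × 10²² m/s²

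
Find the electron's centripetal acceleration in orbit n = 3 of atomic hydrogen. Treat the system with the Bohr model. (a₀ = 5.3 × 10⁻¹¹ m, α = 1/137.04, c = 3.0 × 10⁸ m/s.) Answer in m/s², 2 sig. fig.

1.1 × 10²¹ m/s²

r = n²a₀/Z = 4.8 × 10⁻¹⁰ m, v = Zαc/n = 7.3 × 10⁵ m/s
a = v²/r = (7.3 × 10⁵)² / 4.8 × 10⁻¹⁰ = 1.1 × 10²¹ m/s²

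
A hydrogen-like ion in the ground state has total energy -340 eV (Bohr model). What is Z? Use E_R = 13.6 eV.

E_n = −E_R Z²/n² ⇒ Z² = −E_n n²/E_R = 340 × 1² / 13.6 ≈ 25.00
Z = 5

5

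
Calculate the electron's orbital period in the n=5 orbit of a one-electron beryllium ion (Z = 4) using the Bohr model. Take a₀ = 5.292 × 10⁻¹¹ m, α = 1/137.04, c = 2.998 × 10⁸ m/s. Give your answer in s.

r = n²a₀/Z = 5²·5.292 × 10⁻¹¹/4 = 3.308 × 10⁻¹⁰ m
v = Zαc/n = 4·0.007297·2.998 × 10⁸/5 = 1.750 × 10⁶ m/s
T = 2πr/v = 1.187 × 10⁻¹⁵ s

1.187 × 10⁻¹⁵ s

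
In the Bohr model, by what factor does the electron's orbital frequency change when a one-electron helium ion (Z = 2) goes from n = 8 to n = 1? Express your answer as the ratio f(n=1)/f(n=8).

512

f ∝ Z^2 · n^-3; with Z fixed, f ∝ n^-3.
f(n=1)/f(n=8) = (1/8)^-3 = 512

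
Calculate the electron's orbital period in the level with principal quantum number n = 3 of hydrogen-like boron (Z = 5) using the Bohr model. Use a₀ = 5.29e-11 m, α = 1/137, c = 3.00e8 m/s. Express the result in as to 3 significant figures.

r = n²a₀/Z = 3²·5.29e-11/5 = 9.52e-11 m
v = Zαc/n = 5·0.00730·3.00e8/3 = 3.65e6 m/s
T = 2πr/v = 1.64e-16 s = 164 as

164 as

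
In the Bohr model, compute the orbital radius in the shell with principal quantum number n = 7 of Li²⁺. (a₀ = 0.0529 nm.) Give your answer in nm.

r_n = n²a₀/Z = 7² × 0.0529 / 3
    = 49 × 0.0529 / 3 = 0.864 nm

0.864 nm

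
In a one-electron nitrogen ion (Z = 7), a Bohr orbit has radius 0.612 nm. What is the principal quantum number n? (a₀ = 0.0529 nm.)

9

r_n = n²a₀/Z ⇒ n² = rZ/a₀ = 0.612 × 7 / 0.0529 ≈ 80.98
n = 9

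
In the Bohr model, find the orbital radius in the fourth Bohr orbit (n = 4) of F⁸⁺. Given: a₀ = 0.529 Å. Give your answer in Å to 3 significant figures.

r_n = n²a₀/Z = 4² × 0.529 / 9
    = 16 × 0.529 / 9 = 0.940 Å

0.940 Å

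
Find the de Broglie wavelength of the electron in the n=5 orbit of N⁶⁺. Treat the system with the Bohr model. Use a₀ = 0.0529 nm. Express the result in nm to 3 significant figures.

The Bohr quantisation condition is nλ = 2πr_n.
r_n = n²a₀/Z = 0.189 nm
λ = 2πr_n/n = 2π·0.189/5 = 0.237 nm

0.237 nm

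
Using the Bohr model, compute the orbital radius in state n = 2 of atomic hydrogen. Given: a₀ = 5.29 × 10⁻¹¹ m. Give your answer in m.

2.12 × 10⁻¹⁰ m

r_n = n²a₀/Z = 2² × 5.29 × 10⁻¹¹ / 1
    = 4 × 5.29 × 10⁻¹¹ / 1 = 2.12 × 10⁻¹⁰ m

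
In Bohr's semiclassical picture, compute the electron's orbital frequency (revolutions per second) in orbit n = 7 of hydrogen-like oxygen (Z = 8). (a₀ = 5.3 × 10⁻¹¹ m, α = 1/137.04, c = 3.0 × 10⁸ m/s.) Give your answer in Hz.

r = n²a₀/Z = 3.2 × 10⁻¹⁰ m, v = Zαc/n = 2.5 × 10⁶ m/s
f = v/(2πr) = 1.2 × 10¹⁵ Hz

1.2 × 10¹⁵ Hz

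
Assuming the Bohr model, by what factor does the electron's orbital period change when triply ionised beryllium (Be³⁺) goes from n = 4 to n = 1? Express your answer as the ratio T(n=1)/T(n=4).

T ∝ Z^-2 · n^3; with Z fixed, T ∝ n^3.
T(n=1)/T(n=4) = (1/4)^3 = 1/64

1/64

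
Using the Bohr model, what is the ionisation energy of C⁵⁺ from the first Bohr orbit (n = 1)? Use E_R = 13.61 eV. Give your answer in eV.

490.0 eV

E_n = −E_R·Z²/n² = −13.61 × 6²/1² eV = -490.0 eV
Ionisation energy = −E_n = 490.0 eV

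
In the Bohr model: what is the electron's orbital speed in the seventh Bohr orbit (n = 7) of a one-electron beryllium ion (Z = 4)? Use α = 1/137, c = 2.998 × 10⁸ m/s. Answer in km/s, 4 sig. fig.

1250 km/s

v_n = Zαc/n = 4 × 0.007299 × 2.998 × 10⁸ / 7
    = 1250 km/s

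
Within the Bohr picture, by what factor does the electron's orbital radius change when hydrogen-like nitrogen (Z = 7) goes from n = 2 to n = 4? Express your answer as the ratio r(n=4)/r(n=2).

4

r ∝ Z^-1 · n^2; with Z fixed, r ∝ n^2.
r(n=4)/r(n=2) = (4/2)^2 = 4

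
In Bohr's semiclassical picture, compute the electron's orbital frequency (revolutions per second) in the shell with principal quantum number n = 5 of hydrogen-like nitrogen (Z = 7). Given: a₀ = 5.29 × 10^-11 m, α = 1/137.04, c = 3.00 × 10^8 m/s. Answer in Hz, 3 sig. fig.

r = n²a₀/Z = 1.89 × 10^-10 m, v = Zαc/n = 3.06 × 10^6 m/s
f = v/(2πr) = 2.58 × 10^15 Hz

2.58 × 10^15 Hz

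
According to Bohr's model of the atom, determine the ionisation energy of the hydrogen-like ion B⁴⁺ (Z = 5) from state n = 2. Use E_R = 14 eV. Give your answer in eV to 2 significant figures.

E_n = −E_R·Z²/n² = −14 × 5²/2² eV = -88 eV
Ionisation energy = −E_n = 88 eV

88 eV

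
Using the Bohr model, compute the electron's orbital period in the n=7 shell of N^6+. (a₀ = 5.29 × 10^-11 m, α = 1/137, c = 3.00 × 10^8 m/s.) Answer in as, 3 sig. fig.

1060 as

r = n²a₀/Z = 7²·5.29 × 10^-11/7 = 3.70 × 10^-10 m
v = Zαc/n = 7·0.00730·3.00 × 10^8/7 = 2.19 × 10^6 m/s
T = 2πr/v = 1.06 × 10^-15 s = 1060 as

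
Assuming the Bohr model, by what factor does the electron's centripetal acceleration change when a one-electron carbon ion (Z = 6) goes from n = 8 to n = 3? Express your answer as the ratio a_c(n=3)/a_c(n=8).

a_c ∝ Z^3 · n^-4; with Z fixed, a_c ∝ n^-4.
a_c(n=3)/a_c(n=8) = (3/8)^-4 = 4096/81

4096/81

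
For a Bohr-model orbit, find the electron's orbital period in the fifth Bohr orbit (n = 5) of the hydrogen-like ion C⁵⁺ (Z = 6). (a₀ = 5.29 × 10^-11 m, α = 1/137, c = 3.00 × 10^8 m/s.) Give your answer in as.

527 as

r = n²a₀/Z = 5²·5.29 × 10^-11/6 = 2.20 × 10^-10 m
v = Zαc/n = 6·0.00730·3.00 × 10^8/5 = 2.63 × 10^6 m/s
T = 2πr/v = 5.27 × 10^-16 s = 527 as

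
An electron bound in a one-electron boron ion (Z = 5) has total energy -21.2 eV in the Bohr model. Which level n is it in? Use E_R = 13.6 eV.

4

E_n = −E_R Z²/n² ⇒ n² = E_R Z²/(−E_n) = 13.6 × 5² / 21.2 ≈ 16.04
n = 4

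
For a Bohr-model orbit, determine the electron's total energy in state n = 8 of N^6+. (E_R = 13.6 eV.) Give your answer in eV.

E_n = −E_R·Z²/n² = −13.6 × 7²/8² = -10.4 eV

-10.4 eV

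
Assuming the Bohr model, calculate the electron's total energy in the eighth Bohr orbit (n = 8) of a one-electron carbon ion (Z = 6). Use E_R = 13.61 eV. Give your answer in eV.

-7.656 eV

E_n = −E_R·Z²/n² = −13.61 × 6²/8² = -7.656 eV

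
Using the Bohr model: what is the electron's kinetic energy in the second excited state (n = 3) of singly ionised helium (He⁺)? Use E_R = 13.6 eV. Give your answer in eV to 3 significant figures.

For a Coulomb orbit the virial theorem gives K = −E_n.
E_n = −E_R·Z²/n², so K = E_R·Z²/n² = 13.6 × 2²/3² = 6.04 eV

6.04 eV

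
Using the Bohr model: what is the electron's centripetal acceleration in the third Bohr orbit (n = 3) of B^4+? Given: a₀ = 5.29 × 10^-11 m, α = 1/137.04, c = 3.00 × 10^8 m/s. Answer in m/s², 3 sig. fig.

1.40 × 10^23 m/s²

r = n²a₀/Z = 9.52 × 10^-11 m, v = Zαc/n = 3.65 × 10^6 m/s
a = v²/r = (3.65 × 10^6)² / 9.52 × 10^-11 = 1.40 × 10^23 m/s²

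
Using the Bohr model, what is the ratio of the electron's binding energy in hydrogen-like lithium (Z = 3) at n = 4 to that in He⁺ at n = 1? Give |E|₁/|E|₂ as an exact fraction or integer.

|E| ∝ Z^2 · n^-2
|E|₁/|E|₂ = (3/2)^2 · (4/1)^-2 = 9/64

9/64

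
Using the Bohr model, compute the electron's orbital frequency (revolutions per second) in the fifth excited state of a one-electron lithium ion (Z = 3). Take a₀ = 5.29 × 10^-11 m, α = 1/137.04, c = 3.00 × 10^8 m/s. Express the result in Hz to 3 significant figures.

r = n²a₀/Z = 6.35 × 10^-10 m, v = Zαc/n = 1.09 × 10^6 m/s
f = v/(2πr) = 2.74 × 10^14 Hz

2.74 × 10^14 Hz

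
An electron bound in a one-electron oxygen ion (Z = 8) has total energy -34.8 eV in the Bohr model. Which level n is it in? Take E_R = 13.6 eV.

5

E_n = −E_R Z²/n² ⇒ n² = E_R Z²/(−E_n) = 13.6 × 8² / 34.8 ≈ 25.01
n = 5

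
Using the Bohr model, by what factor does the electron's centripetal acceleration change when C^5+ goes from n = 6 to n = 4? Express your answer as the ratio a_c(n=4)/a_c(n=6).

a_c ∝ Z^3 · n^-4; with Z fixed, a_c ∝ n^-4.
a_c(n=4)/a_c(n=6) = (4/6)^-4 = 81/16

81/16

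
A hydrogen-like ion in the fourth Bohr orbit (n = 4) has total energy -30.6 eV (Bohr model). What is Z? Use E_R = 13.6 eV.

6

E_n = −E_R Z²/n² ⇒ Z² = −E_n n²/E_R = 30.6 × 4² / 13.6 ≈ 36.00
Z = 6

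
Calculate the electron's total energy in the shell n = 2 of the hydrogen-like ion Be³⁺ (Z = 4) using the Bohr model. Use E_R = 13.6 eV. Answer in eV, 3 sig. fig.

E_n = −E_R·Z²/n² = −13.6 × 4²/2² = -54.4 eV

-54.4 eV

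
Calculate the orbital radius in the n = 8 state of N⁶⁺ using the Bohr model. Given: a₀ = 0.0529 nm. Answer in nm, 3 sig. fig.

0.484 nm

r_n = n²a₀/Z = 8² × 0.0529 / 7
    = 64 × 0.0529 / 7 = 0.484 nm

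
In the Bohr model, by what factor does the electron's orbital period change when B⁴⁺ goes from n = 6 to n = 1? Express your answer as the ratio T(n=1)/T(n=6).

1/216

T ∝ Z^-2 · n^3; with Z fixed, T ∝ n^3.
T(n=1)/T(n=6) = (1/6)^3 = 1/216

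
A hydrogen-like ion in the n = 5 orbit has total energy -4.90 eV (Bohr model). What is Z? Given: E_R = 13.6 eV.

E_n = −E_R Z²/n² ⇒ Z² = −E_n n²/E_R = 4.90 × 5² / 13.6 ≈ 9.01
Z = 3

3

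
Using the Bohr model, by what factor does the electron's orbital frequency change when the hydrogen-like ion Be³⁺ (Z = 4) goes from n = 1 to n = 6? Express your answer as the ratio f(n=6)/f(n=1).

f ∝ Z^2 · n^-3; with Z fixed, f ∝ n^-3.
f(n=6)/f(n=1) = (6/1)^-3 = 1/216

1/216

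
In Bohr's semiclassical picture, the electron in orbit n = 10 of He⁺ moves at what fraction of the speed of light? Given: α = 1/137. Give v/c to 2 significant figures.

0.0015

v_n = Zαc/n, so v/c = Zα/n = 2 × 0.0073 / 10 = 0.0015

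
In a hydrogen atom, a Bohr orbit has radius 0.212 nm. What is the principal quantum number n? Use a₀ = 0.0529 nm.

r_n = n²a₀/Z ⇒ n² = rZ/a₀ = 0.212 × 1 / 0.0529 ≈ 4.01
n = 2

2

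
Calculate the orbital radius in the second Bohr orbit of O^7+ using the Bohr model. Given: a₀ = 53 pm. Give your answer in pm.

r_n = n²a₀/Z = 2² × 53 / 8
    = 4 × 53 / 8 = 26 pm

26 pm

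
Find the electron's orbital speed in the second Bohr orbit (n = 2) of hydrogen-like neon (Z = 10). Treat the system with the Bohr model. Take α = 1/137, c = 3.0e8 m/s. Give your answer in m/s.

v_n = Zαc/n = 10 × 0.0073 × 3.0e8 / 2
    = 1.1e7 m/s

1.1e7 m/s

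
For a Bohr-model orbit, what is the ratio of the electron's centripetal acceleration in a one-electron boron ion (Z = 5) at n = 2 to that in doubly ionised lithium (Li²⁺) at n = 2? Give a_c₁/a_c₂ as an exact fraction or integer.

a_c ∝ Z^3 · n^-4
a_c₁/a_c₂ = (5/3)^3 · (2/2)^-4 = 125/27

125/27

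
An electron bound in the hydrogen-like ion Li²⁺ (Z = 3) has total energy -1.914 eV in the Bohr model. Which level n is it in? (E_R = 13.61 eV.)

E_n = −E_R Z²/n² ⇒ n² = E_R Z²/(−E_n) = 13.61 × 3² / 1.914 ≈ 64.00
n = 8

8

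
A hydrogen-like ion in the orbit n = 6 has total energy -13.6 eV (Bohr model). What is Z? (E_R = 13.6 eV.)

6

E_n = −E_R Z²/n² ⇒ Z² = −E_n n²/E_R = 13.6 × 6² / 13.6 ≈ 36.00
Z = 6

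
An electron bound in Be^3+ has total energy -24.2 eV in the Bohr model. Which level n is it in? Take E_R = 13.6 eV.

3

E_n = −E_R Z²/n² ⇒ n² = E_R Z²/(−E_n) = 13.6 × 4² / 24.2 ≈ 8.99
n = 3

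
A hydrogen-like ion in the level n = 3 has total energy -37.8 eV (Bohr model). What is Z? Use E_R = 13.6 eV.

E_n = −E_R Z²/n² ⇒ Z² = −E_n n²/E_R = 37.8 × 3² / 13.6 ≈ 25.01
Z = 5

5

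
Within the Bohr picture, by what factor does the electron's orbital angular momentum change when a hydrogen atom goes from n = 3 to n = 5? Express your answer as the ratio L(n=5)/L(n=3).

L = nℏ depends only on n, so L ∝ n.
L(n=5)/L(n=3) = (5/3)^1 = 5/3

5/3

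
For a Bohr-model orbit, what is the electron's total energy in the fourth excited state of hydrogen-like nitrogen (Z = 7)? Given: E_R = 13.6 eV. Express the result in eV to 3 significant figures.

E_n = −E_R·Z²/n² = −13.6 × 7²/5² = -26.7 eV

-26.7 eV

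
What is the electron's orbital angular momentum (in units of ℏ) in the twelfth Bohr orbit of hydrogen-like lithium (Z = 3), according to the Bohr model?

12

L_n = nℏ, so L/ℏ = n = 12.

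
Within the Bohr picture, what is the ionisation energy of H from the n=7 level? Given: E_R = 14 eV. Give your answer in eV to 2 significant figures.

0.29 eV

E_n = −E_R·Z²/n² = −14 × 1²/7² eV = -0.29 eV
Ionisation energy = −E_n = 0.29 eV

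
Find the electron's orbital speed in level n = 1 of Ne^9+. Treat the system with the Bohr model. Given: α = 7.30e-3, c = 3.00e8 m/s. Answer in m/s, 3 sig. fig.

2.19e7 m/s

v_n = Zαc/n = 10 × 0.00730 × 3.00e8 / 1
    = 2.19e7 m/s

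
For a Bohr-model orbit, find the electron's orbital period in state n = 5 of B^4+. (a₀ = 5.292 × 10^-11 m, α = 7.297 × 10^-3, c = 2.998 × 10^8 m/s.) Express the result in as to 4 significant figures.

r = n²a₀/Z = 5²·5.292 × 10^-11/5 = 2.646 × 10^-10 m
v = Zαc/n = 5·0.007297·2.998 × 10^8/5 = 2.188 × 10^6 m/s
T = 2πr/v = 7.600 × 10^-16 s = 760.0 as

760.0 as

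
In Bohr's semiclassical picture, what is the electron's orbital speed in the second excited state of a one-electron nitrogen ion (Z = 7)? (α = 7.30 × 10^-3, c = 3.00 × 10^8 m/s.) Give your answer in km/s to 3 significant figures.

5110 km/s

v_n = Zαc/n = 7 × 0.00730 × 3.00 × 10^8 / 3
    = 5110 km/s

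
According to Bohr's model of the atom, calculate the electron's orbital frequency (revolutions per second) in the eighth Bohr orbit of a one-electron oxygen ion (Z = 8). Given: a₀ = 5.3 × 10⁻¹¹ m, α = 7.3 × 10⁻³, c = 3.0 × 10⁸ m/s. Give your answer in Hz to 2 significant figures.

r = n²a₀/Z = 4.2 × 10⁻¹⁰ m, v = Zαc/n = 2.2 × 10⁶ m/s
f = v/(2πr) = 8.2 × 10¹⁴ Hz

8.2 × 10¹⁴ Hz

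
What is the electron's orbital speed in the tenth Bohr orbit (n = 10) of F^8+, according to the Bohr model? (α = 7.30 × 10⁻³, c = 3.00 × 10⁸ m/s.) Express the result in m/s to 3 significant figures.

1.97 × 10⁶ m/s

v_n = Zαc/n = 9 × 0.00730 × 3.00 × 10⁸ / 10
    = 1.97 × 10⁶ m/s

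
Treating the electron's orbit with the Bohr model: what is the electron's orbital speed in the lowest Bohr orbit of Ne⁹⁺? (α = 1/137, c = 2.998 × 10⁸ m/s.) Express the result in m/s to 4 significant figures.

v_n = Zαc/n = 10 × 0.007299 × 2.998 × 10⁸ / 1
    = 2.188 × 10⁷ m/s

2.188 × 10⁷ m/s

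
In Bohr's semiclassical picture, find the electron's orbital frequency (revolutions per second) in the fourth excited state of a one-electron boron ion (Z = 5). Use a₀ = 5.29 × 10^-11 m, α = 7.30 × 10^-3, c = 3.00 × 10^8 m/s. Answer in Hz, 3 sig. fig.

r = n²a₀/Z = 2.64 × 10^-10 m, v = Zαc/n = 2.19 × 10^6 m/s
f = v/(2πr) = 1.32 × 10^15 Hz

1.32 × 10^15 Hz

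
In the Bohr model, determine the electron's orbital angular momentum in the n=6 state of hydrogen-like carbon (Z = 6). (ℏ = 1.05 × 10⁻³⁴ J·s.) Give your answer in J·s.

6.30 × 10⁻³⁴ J·s

L_n = nℏ = 6 × 1.05 × 10⁻³⁴ = 6.30 × 10⁻³⁴ J·s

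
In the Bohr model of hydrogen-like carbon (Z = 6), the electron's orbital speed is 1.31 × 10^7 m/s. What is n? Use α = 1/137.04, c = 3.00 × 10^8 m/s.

1

v_n = Zαc/n ⇒ n = Zαc/v = 6 × 0.00730 × 3.00 × 10^8 / 1.31 × 10^7 ≈ 1.00
n = 1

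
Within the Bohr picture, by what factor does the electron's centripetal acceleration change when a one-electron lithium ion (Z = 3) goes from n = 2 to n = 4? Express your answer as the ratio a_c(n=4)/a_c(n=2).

a_c ∝ Z^3 · n^-4; with Z fixed, a_c ∝ n^-4.
a_c(n=4)/a_c(n=2) = (4/2)^-4 = 1/16

1/16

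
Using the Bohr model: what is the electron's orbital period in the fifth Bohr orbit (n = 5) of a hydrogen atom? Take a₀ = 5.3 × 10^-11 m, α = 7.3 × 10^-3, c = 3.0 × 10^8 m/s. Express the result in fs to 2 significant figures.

19 fs

r = n²a₀/Z = 5²·5.3 × 10^-11/1 = 1.3 × 10^-9 m
v = Zαc/n = 1·0.0073·3.0 × 10^8/5 = 4.4 × 10^5 m/s
T = 2πr/v = 1.9 × 10^-14 s = 19 fs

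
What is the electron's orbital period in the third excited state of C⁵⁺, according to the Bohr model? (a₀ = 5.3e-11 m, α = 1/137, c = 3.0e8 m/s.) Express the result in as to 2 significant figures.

r = n²a₀/Z = 4²·5.3e-11/6 = 1.4e-10 m
v = Zαc/n = 6·0.0073·3.0e8/4 = 3.3e6 m/s
T = 2πr/v = 2.7e-16 s = 270 as

270 as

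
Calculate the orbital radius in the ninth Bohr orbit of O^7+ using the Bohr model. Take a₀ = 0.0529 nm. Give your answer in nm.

0.536 nm

r_n = n²a₀/Z = 9² × 0.0529 / 8
    = 81 × 0.0529 / 8 = 0.536 nm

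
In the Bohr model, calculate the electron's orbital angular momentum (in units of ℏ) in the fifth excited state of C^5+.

L_n = nℏ, so L/ℏ = n = 6.

6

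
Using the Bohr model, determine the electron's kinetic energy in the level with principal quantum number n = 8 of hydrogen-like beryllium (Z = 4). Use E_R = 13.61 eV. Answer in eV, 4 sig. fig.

For a Coulomb orbit the virial theorem gives K = −E_n.
E_n = −E_R·Z²/n², so K = E_R·Z²/n² = 13.61 × 4²/8² = 3.402 eV

3.402 eV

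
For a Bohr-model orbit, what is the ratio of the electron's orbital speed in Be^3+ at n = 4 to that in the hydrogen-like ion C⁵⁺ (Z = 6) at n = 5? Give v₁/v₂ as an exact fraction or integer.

5/6

v ∝ Z^1 · n^-1
v₁/v₂ = (4/6)^1 · (4/5)^-1 = 5/6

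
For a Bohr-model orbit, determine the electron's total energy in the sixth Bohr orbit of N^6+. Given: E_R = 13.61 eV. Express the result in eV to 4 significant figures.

-18.52 eV

E_n = −E_R·Z²/n² = −13.61 × 7²/6² = -18.52 eV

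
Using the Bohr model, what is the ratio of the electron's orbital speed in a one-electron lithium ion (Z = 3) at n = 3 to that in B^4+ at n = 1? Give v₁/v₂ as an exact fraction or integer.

1/5

v ∝ Z^1 · n^-1
v₁/v₂ = (3/5)^1 · (3/1)^-1 = 1/5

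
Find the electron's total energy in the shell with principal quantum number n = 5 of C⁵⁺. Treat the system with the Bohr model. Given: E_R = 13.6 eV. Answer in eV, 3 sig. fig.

E_n = −E_R·Z²/n² = −13.6 × 6²/5² = -19.6 eV

-19.6 eV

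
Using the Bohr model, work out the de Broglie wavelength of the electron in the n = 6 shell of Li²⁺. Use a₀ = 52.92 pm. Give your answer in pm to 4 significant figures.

665.0 pm

The Bohr quantisation condition is nλ = 2πr_n.
r_n = n²a₀/Z = 635.0 pm
λ = 2πr_n/n = 2π·635.0/6 = 665.0 pm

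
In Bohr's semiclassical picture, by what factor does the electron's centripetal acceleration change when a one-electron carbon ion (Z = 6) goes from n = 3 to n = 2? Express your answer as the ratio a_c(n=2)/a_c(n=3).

a_c ∝ Z^3 · n^-4; with Z fixed, a_c ∝ n^-4.
a_c(n=2)/a_c(n=3) = (2/3)^-4 = 81/16

81/16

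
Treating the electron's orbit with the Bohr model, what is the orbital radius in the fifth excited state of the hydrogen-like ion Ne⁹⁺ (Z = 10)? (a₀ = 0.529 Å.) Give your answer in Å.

r_n = n²a₀/Z = 6² × 0.529 / 10
    = 36 × 0.529 / 10 = 1.90 Å

1.90 Å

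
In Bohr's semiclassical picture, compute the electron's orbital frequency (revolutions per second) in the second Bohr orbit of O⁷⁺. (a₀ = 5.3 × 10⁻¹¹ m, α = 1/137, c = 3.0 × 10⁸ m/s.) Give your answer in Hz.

r = n²a₀/Z = 2.6 × 10⁻¹¹ m, v = Zαc/n = 8.8 × 10⁶ m/s
f = v/(2πr) = 5.3 × 10¹⁶ Hz

5.3 × 10¹⁶ Hz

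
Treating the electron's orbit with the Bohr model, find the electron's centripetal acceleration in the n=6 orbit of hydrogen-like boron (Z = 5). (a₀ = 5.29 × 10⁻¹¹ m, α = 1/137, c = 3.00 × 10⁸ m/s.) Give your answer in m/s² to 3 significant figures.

r = n²a₀/Z = 3.81 × 10⁻¹⁰ m, v = Zαc/n = 1.82 × 10⁶ m/s
a = v²/r = (1.82 × 10⁶)² / 3.81 × 10⁻¹⁰ = 8.74 × 10²¹ m/s²

8.74 × 10²¹ m/s²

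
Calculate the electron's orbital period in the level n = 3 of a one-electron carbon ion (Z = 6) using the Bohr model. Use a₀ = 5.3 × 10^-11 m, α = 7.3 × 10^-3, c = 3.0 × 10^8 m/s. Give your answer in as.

r = n²a₀/Z = 3²·5.3 × 10^-11/6 = 8.0 × 10^-11 m
v = Zαc/n = 6·0.0073·3.0 × 10^8/3 = 4.4 × 10^6 m/s
T = 2πr/v = 1.1 × 10^-16 s = 110 as

110 as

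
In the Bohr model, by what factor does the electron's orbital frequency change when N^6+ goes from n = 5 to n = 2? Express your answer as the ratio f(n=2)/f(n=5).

f ∝ Z^2 · n^-3; with Z fixed, f ∝ n^-3.
f(n=2)/f(n=5) = (2/5)^-3 = 125/8

125/8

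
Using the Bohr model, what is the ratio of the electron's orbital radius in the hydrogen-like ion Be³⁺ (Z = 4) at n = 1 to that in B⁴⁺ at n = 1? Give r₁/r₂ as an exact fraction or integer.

5/4

r ∝ Z^-1 · n^2
r₁/r₂ = (4/5)^-1 · (1/1)^2 = 5/4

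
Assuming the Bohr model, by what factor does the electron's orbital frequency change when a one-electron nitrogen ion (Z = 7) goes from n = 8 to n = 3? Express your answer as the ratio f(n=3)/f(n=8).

f ∝ Z^2 · n^-3; with Z fixed, f ∝ n^-3.
f(n=3)/f(n=8) = (3/8)^-3 = 512/27

512/27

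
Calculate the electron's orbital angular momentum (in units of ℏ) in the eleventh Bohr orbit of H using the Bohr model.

11

L_n = nℏ, so L/ℏ = n = 11.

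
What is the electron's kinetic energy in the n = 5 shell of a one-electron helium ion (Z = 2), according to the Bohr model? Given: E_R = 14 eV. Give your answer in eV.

2.2 eV

For a Coulomb orbit the virial theorem gives K = −E_n.
E_n = −E_R·Z²/n², so K = E_R·Z²/n² = 14 × 2²/5² = 2.2 eV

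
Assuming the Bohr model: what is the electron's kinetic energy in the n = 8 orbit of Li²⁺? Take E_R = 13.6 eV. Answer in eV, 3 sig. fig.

1.91 eV

For a Coulomb orbit the virial theorem gives K = −E_n.
E_n = −E_R·Z²/n², so K = E_R·Z²/n² = 13.6 × 3²/8² = 1.91 eV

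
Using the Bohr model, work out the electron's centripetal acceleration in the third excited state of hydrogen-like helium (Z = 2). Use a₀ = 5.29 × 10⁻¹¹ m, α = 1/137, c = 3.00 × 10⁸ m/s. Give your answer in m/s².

2.83 × 10²¹ m/s²

r = n²a₀/Z = 4.23 × 10⁻¹⁰ m, v = Zαc/n = 1.09 × 10⁶ m/s
a = v²/r = (1.09 × 10⁶)² / 4.23 × 10⁻¹⁰ = 2.83 × 10²¹ m/s²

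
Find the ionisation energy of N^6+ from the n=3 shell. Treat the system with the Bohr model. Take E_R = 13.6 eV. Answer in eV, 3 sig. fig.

E_n = −E_R·Z²/n² = −13.6 × 7²/3² eV = -74.0 eV
Ionisation energy = −E_n = 74.0 eV

74.0 eV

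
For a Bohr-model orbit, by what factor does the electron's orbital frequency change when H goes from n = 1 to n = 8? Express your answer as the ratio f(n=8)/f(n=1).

f ∝ Z^2 · n^-3; with Z fixed, f ∝ n^-3.
f(n=8)/f(n=1) = (8/1)^-3 = 1/512

1/512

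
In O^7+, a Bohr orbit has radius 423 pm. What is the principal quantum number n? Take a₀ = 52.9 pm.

8

r_n = n²a₀/Z ⇒ n² = rZ/a₀ = 423 × 8 / 52.9 ≈ 63.97
n = 8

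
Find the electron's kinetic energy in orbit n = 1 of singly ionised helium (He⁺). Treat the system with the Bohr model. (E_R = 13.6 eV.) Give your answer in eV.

For a Coulomb orbit the virial theorem gives K = −E_n.
E_n = −E_R·Z²/n², so K = E_R·Z²/n² = 13.6 × 2²/1² = 54.4 eV

54.4 eV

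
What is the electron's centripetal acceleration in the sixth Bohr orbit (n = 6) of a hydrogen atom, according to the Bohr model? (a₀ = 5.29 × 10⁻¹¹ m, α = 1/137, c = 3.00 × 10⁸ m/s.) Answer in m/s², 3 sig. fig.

r = n²a₀/Z = 1.90 × 10⁻⁹ m, v = Zαc/n = 3.65 × 10⁵ m/s
a = v²/r = (3.65 × 10⁵)² / 1.90 × 10⁻⁹ = 6.99 × 10¹⁹ m/s²

6.99 × 10¹⁹ m/s²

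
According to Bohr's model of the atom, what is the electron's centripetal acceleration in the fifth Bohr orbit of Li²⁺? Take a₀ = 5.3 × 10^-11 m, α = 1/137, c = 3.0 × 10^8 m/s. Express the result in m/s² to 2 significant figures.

r = n²a₀/Z = 4.4 × 10^-10 m, v = Zαc/n = 1.3 × 10^6 m/s
a = v²/r = (1.3 × 10^6)² / 4.4 × 10^-10 = 3.9 × 10^21 m/s²

3.9 × 10^21 m/s²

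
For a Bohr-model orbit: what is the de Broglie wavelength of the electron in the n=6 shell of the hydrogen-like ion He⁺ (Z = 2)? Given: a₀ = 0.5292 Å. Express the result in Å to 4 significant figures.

The Bohr quantisation condition is nλ = 2πr_n.
r_n = n²a₀/Z = 9.526 Å
λ = 2πr_n/n = 2π·9.526/6 = 9.975 Å

9.975 Å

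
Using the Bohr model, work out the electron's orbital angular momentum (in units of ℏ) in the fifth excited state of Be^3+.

6

L_n = nℏ, so L/ℏ = n = 6.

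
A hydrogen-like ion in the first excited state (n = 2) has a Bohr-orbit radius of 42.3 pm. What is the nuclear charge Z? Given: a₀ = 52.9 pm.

r_n = n²a₀/Z ⇒ Z = n²a₀/r = 2² × 52.9 / 42.3 ≈ 5.00
Z = 5

5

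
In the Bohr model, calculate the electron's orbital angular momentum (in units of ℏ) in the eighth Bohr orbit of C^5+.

8

L_n = nℏ, so L/ℏ = n = 8.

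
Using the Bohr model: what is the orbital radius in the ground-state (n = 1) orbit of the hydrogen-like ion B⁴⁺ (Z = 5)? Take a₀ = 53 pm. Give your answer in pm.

11 pm

r_n = n²a₀/Z = 1² × 53 / 5
    = 1 × 53 / 5 = 11 pm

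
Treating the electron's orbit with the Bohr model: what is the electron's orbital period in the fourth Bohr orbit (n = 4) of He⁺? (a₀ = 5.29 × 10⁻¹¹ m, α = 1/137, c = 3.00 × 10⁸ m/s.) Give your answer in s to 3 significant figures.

r = n²a₀/Z = 4²·5.29 × 10⁻¹¹/2 = 4.23 × 10⁻¹⁰ m
v = Zαc/n = 2·0.00730·3.00 × 10⁸/4 = 1.09 × 10⁶ m/s
T = 2πr/v = 2.43 × 10⁻¹⁵ s

2.43 × 10⁻¹⁵ s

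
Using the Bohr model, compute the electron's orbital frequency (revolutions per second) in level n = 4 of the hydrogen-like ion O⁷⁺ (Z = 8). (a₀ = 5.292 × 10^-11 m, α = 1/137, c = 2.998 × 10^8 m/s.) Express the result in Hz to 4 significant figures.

r = n²a₀/Z = 1.058 × 10^-10 m, v = Zαc/n = 4.377 × 10^6 m/s
f = v/(2πr) = 6.581 × 10^15 Hz

6.581 × 10^15 Hz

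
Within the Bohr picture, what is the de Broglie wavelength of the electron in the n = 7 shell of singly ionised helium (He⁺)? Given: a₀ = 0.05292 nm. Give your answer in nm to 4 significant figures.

1.164 nm

The Bohr quantisation condition is nλ = 2πr_n.
r_n = n²a₀/Z = 1.297 nm
λ = 2πr_n/n = 2π·1.297/7 = 1.164 nm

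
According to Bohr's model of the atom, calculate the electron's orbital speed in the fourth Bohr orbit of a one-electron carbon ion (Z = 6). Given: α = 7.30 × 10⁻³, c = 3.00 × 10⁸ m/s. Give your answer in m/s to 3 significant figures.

v_n = Zαc/n = 6 × 0.00730 × 3.00 × 10⁸ / 4
    = 3.29 × 10⁶ m/s

3.29 × 10⁶ m/s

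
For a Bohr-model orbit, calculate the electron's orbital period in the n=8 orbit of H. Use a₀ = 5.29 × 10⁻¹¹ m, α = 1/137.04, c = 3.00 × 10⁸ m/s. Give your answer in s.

7.77 × 10⁻¹⁴ s

r = n²a₀/Z = 8²·5.29 × 10⁻¹¹/1 = 3.39 × 10⁻⁹ m
v = Zαc/n = 1·0.00730·3.00 × 10⁸/8 = 2.74 × 10⁵ m/s
T = 2πr/v = 7.77 × 10⁻¹⁴ s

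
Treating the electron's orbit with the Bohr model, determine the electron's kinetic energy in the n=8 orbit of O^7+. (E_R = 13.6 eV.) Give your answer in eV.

13.6 eV

For a Coulomb orbit the virial theorem gives K = −E_n.
E_n = −E_R·Z²/n², so K = E_R·Z²/n² = 13.6 × 8²/8² = 13.6 eV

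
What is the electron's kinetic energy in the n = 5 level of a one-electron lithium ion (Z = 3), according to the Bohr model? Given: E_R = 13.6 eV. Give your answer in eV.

4.90 eV

For a Coulomb orbit the virial theorem gives K = −E_n.
E_n = −E_R·Z²/n², so K = E_R·Z²/n² = 13.6 × 3²/5² = 4.90 eV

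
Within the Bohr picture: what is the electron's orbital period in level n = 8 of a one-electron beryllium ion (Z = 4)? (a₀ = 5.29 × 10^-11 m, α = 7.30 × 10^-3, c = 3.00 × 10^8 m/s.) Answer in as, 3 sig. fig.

4860 as

r = n²a₀/Z = 8²·5.29 × 10^-11/4 = 8.46 × 10^-10 m
v = Zαc/n = 4·0.00730·3.00 × 10^8/8 = 1.09 × 10^6 m/s
T = 2πr/v = 4.86 × 10^-15 s = 4860 as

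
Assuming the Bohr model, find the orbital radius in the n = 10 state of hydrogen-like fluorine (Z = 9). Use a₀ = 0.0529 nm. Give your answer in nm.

0.588 nm

r_n = n²a₀/Z = 10² × 0.0529 / 9
    = 100 × 0.0529 / 9 = 0.588 nm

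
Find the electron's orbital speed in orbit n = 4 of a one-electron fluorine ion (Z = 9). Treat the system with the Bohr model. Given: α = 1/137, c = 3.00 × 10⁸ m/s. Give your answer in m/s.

4.93 × 10⁶ m/s

v_n = Zαc/n = 9 × 0.00730 × 3.00 × 10⁸ / 4
    = 4.93 × 10⁶ m/s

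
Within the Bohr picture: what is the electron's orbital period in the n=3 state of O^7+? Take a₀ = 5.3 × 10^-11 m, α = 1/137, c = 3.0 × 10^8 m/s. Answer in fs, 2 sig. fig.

r = n²a₀/Z = 3²·5.3 × 10^-11/8 = 6.0 × 10^-11 m
v = Zαc/n = 8·0.0073·3.0 × 10^8/3 = 5.8 × 10^6 m/s
T = 2πr/v = 6.4 × 10^-17 s = 0.064 fs

0.064 fs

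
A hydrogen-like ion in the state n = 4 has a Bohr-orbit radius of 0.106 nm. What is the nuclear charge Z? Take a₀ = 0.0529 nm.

8

r_n = n²a₀/Z ⇒ Z = n²a₀/r = 4² × 0.0529 / 0.106 ≈ 7.98
Z = 8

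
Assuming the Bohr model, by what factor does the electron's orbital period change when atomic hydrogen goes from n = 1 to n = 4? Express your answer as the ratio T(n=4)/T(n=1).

T ∝ Z^-2 · n^3; with Z fixed, T ∝ n^3.
T(n=4)/T(n=1) = (4/1)^3 = 64

64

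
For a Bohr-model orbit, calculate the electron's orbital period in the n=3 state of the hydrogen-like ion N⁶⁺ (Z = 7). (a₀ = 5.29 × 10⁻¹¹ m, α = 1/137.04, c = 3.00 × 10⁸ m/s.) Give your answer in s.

8.37 × 10⁻¹⁷ s

r = n²a₀/Z = 3²·5.29 × 10⁻¹¹/7 = 6.80 × 10⁻¹¹ m
v = Zαc/n = 7·0.00730·3.00 × 10⁸/3 = 5.11 × 10⁶ m/s
T = 2πr/v = 8.37 × 10⁻¹⁷ s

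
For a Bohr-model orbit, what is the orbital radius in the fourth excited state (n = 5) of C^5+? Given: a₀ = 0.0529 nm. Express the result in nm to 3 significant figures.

r_n = n²a₀/Z = 5² × 0.0529 / 6
    = 25 × 0.0529 / 6 = 0.220 nm

0.220 nm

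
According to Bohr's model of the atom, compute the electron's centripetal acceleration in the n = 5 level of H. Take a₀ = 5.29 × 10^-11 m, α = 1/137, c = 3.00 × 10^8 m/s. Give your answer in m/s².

r = n²a₀/Z = 1.32 × 10^-9 m, v = Zαc/n = 4.38 × 10^5 m/s
a = v²/r = (4.38 × 10^5)² / 1.32 × 10^-9 = 1.45 × 10^20 m/s²

1.45 × 10^20 m/s²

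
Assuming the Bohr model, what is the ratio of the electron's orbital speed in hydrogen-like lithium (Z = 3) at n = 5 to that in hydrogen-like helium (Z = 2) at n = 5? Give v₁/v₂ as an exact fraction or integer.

v ∝ Z^1 · n^-1
v₁/v₂ = (3/2)^1 · (5/5)^-1 = 3/2

3/2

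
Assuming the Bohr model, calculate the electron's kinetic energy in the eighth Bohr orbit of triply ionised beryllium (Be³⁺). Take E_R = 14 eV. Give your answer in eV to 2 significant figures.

3.5 eV

For a Coulomb orbit the virial theorem gives K = −E_n.
E_n = −E_R·Z²/n², so K = E_R·Z²/n² = 14 × 4²/8² = 3.5 eV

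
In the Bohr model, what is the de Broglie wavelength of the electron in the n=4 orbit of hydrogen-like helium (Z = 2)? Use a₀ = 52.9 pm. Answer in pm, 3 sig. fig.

The Bohr quantisation condition is nλ = 2πr_n.
r_n = n²a₀/Z = 423 pm
λ = 2πr_n/n = 2π·423/4 = 665 pm

665 pm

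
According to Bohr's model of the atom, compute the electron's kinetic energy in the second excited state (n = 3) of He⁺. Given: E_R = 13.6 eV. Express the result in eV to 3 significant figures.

For a Coulomb orbit the virial theorem gives K = −E_n.
E_n = −E_R·Z²/n², so K = E_R·Z²/n² = 13.6 × 2²/3² = 6.04 eV

6.04 eV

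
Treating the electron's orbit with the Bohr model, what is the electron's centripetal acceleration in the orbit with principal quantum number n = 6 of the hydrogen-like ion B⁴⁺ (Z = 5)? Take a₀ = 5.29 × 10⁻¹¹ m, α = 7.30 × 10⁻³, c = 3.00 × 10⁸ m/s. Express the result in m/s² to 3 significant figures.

8.74 × 10²¹ m/s²

r = n²a₀/Z = 3.81 × 10⁻¹⁰ m, v = Zαc/n = 1.82 × 10⁶ m/s
a = v²/r = (1.82 × 10⁶)² / 3.81 × 10⁻¹⁰ = 8.74 × 10²¹ m/s²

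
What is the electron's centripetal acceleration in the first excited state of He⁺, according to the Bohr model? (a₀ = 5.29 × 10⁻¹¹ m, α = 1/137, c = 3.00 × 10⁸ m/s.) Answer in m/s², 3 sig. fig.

r = n²a₀/Z = 1.06 × 10⁻¹⁰ m, v = Zαc/n = 2.19 × 10⁶ m/s
a = v²/r = (2.19 × 10⁶)² / 1.06 × 10⁻¹⁰ = 4.53 × 10²² m/s²

4.53 × 10²² m/s²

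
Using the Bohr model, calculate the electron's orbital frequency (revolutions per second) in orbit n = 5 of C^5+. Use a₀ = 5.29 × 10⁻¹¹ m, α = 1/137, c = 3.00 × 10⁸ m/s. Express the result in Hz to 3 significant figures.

1.90 × 10¹⁵ Hz

r = n²a₀/Z = 2.20 × 10⁻¹⁰ m, v = Zαc/n = 2.63 × 10⁶ m/s
f = v/(2πr) = 1.90 × 10¹⁵ Hz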